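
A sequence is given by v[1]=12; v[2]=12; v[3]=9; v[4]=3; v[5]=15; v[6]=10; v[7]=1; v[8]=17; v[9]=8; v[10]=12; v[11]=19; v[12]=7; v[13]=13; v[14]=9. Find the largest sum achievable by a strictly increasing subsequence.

Let S[i] be the best sum of a strictly increasing subsequence ending at i:
i:      1  2  3  4  5  6  7  8  9 10 11 12 13 14
v[i]:  12 12  9  3 15 10  1 17  8 12 19  7 13  9
S:     12 12  9  3 27 19  1 44 11 31 63 10 44 20
Maximum is 63 (e.g. 12 + 15 + 17 + 19).

63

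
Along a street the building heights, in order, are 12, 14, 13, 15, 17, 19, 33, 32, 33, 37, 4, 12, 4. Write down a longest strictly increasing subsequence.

Patience tails give the LIS length; then backtrack through the dp parents:
12 → extends → [12]
14 → extends → [12, 14]
13 → replaces 14 → [12, 13]
15 → extends → [12, 13, 15]
17 → extends → [12, 13, 15, 17]
19 → extends → [12, 13, 15, 17, 19]
33 → extends → [12, 13, 15, 17, 19, 33]
32 → replaces 33 → [12, 13, 15, 17, 19, 32]
33 → extends → [12, 13, 15, 17, 19, 32, 33]
37 → extends → [12, 13, 15, 17, 19, 32, 33, 37]
4 → replaces 12 → [4, 13, 15, 17, 19, 32, 33, 37]
12 → replaces 13 → [4, 12, 15, 17, 19, 32, 33, 37]
4 → already a tail → [4, 12, 15, 17, 19, 32, 33, 37]
Length 8; one witness is 12, 14, 15, 17, 19, 32, 33, 37.

12, 14, 15, 17, 19, 32, 33, 37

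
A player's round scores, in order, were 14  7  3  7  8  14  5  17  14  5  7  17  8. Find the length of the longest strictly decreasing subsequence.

3

Let dp[i] be the longest strictly decreasing subsequence ending at i:
i:      1  2  3  4  5  6  7  8  9 10 11 12 13
a[i]:  14  7  3  7  8 14  5 17 14  5  7 17  8
dp:     1  2  3  2  2  1  3  1  2  3  3  1  3
Maximum is 3.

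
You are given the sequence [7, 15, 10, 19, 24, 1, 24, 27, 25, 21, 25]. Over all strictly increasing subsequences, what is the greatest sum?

92

Let S[i] be the best sum of a strictly increasing subsequence ending at i:
i:      1  2  3  4  5  6  7  8  9 10 11
a[i]:   7 15 10 19 24  1 24 27 25 21 25
S:      7 22 17 41 65  1 65 92 90 62 90
Maximum is 92 (e.g. 7 + 15 + 19 + 24 + 27).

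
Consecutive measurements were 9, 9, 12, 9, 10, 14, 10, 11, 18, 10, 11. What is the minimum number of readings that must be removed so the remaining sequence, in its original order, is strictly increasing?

Fewest deletions = n − (longest strictly increasing subsequence).
Patience tails:
9 → extends → [9]
9 → already a tail → [9]
12 → extends → [9, 12]
9 → already a tail → [9, 12]
10 → replaces 12 → [9, 10]
14 → extends → [9, 10, 14]
10 → already a tail → [9, 10, 14]
11 → replaces 14 → [9, 10, 11]
18 → extends → [9, 10, 11, 18]
10 → already a tail → [9, 10, 11, 18]
11 → already a tail → [9, 10, 11, 18]
Longest strictly increasing subsequence has length 4, so deletions = 11 − 4 = 7.

7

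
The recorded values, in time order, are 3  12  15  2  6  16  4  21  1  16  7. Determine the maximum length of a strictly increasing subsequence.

5

Track the smallest tail for each achievable length (strict):
3 → extends → [3]
12 → extends → [3, 12]
15 → extends → [3, 12, 15]
2 → replaces 3 → [2, 12, 15]
6 → replaces 12 → [2, 6, 15]
16 → extends → [2, 6, 15, 16]
4 → replaces 6 → [2, 4, 15, 16]
21 → extends → [2, 4, 15, 16, 21]
1 → replaces 2 → [1, 4, 15, 16, 21]
16 → already a tail → [1, 4, 15, 16, 21]
7 → replaces 15 → [1, 4, 7, 16, 21]
Five tails, so the longest strictly increasing subsequence has length 5 (e.g. 3, 12, 15, 16, 21).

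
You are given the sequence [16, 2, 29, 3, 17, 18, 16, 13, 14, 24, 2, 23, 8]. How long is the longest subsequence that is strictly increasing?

5

Track the smallest tail for each achievable length (strict):
16 → extends → [16]
2 → replaces 16 → [2]
29 → extends → [2, 29]
3 → replaces 29 → [2, 3]
17 → extends → [2, 3, 17]
18 → extends → [2, 3, 17, 18]
16 → replaces 17 → [2, 3, 16, 18]
13 → replaces 16 → [2, 3, 13, 18]
14 → replaces 18 → [2, 3, 13, 14]
24 → extends → [2, 3, 13, 14, 24]
2 → already a tail → [2, 3, 13, 14, 24]
23 → replaces 24 → [2, 3, 13, 14, 23]
8 → replaces 13 → [2, 3, 8, 14, 23]
Five tails, so the longest strictly increasing subsequence has length 5 (e.g. 2, 3, 17, 18, 24).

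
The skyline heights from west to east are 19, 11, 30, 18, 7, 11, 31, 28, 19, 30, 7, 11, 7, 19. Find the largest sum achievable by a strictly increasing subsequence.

87

Let S[i] be the best sum of a strictly increasing subsequence ending at i:
i:      1  2  3  4  5  6  7  8  9 10 11 12 13 14
a[i]:  19 11 30 18  7 11 31 28 19 30  7 11  7 19
S:     19 11 49 29  7 18 80 57 48 87  7 18  7 48
Maximum is 87 (e.g. 11 + 18 + 28 + 30).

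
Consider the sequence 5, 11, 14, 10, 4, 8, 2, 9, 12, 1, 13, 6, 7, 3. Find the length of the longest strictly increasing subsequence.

Let dp[i] be the length of the longest such subsequence ending at index i:
i:      1  2  3  4  5  6  7  8  9 10 11 12 13 14
a[i]:   5 11 14 10  4  8  2  9 12  1 13  6  7  3
dp:     1  2  3  2  1  2  1  3  4  1  5  2  3  2
Maximum dp value is 5.

5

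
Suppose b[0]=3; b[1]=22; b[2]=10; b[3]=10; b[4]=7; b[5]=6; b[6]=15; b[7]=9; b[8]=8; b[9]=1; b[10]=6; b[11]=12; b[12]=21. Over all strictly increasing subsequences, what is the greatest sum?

Let S[i] be the best sum of a strictly increasing subsequence ending at i:
i:      0  1  2  3  4  5  6  7  8  9 10 11 12
b[i]:   3 22 10 10  7  6 15  9  8  1  6 12 21
S:      3 25 13 13 10  9 28 19 18  1  9 31 52
Maximum is 52 (e.g. 3 + 7 + 9 + 12 + 21).

52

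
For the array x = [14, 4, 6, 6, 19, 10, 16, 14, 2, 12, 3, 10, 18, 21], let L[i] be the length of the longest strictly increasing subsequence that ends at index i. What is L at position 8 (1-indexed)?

4

dp[i] = 1 + max{dp[j] : j<i, x[j]<x[i]} (or 1 if no such j):
i:      1  2  3  4  5  6  7  8  9 10 11 12 13 14
x[i]:  14  4  6  6 19 10 16 14  2 12  3 10 18 21
dp:     1  1  2  2  3  3  4  4  1  4  2  3  5  6
At index 8 the value is 4.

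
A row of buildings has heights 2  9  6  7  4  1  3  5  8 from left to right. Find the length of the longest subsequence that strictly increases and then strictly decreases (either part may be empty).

inc[i] = longest strictly increasing subsequence ending at i; dec[i] = longest strictly decreasing subsequence starting at i:
i:     1 2 3 4 5 6 7 8 9
a[i]:  2 9 6 7 4 1 3 5 8
inc:   1 2 2 3 2 1 2 3 4
dec:   2 4 3 3 2 1 1 1 1
Best peak at i=2 (value 9): inc=2, dec=4, length 2+4−1 = 5.

5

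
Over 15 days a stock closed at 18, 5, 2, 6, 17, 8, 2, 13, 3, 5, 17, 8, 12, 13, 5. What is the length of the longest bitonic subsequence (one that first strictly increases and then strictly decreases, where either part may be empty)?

7

inc[i] = longest strictly increasing subsequence ending at i; dec[i] = longest strictly decreasing subsequence starting at i:
i:      1  2  3  4  5  6  7  8  9 10 11 12 13 14 15
a[i]:  18  5  2  6 17  8  2 13  3  5 17  8 12 13  5
inc:    1  1  1  2  3  3  1  4  2  3  5  4  5  6  3
dec:    5  2  1  2  4  2  1  3  1  1  3  2  2  2  1
Best peak at i=11 (value 17): inc=5, dec=3, length 5+3−1 = 7.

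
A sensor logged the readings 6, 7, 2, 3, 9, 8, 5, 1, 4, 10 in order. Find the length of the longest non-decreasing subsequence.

4

Let dp[i] be the length of the longest such subsequence ending at index i:
i:      1  2  3  4  5  6  7  8  9 10
a[i]:   6  7  2  3  9  8  5  1  4 10
dp:     1  2  1  2  3  3  3  1  3  4
Maximum dp value is 4.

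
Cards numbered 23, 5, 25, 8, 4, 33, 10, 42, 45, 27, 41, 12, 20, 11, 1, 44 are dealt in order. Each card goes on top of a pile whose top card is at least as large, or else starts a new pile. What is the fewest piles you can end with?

6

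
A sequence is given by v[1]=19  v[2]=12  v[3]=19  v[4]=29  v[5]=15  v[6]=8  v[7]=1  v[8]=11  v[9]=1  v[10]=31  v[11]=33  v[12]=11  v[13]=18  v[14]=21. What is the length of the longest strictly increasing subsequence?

Track the smallest tail for each achievable length (strict):
19 → extends → [19]
12 → replaces 19 → [12]
19 → extends → [12, 19]
29 → extends → [12, 19, 29]
15 → replaces 19 → [12, 15, 29]
8 → replaces 12 → [8, 15, 29]
1 → replaces 8 → [1, 15, 29]
11 → replaces 15 → [1, 11, 29]
1 → already a tail → [1, 11, 29]
31 → extends → [1, 11, 29, 31]
33 → extends → [1, 11, 29, 31, 33]
11 → already a tail → [1, 11, 29, 31, 33]
18 → replaces 29 → [1, 11, 18, 31, 33]
21 → replaces 31 → [1, 11, 18, 21, 33]
Five tails, so the longest strictly increasing subsequence has length 5 (e.g. 12, 19, 29, 31, 33).

5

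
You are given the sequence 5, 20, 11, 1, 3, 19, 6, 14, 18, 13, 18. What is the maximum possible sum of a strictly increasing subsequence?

48

Let S[i] be the best sum of a strictly increasing subsequence ending at i:
i:      1  2  3  4  5  6  7  8  9 10 11
a[i]:   5 20 11  1  3 19  6 14 18 13 18
S:      5 25 16  1  4 35 11 30 48 29 48
Maximum is 48 (e.g. 5 + 11 + 14 + 18).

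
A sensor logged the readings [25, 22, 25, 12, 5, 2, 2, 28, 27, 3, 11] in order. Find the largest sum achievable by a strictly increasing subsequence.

Let S[i] be the best sum of a strictly increasing subsequence ending at i:
i:      1  2  3  4  5  6  7  8  9 10 11
a[i]:  25 22 25 12  5  2  2 28 27  3 11
S:     25 22 47 12  5  2  2 75 74  5 16
Maximum is 75 (e.g. 22 + 25 + 28).

75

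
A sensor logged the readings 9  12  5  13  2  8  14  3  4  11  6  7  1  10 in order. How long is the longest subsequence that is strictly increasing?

Track the smallest tail for each achievable length (strict):
9 → extends → [9]
12 → extends → [9, 12]
5 → replaces 9 → [5, 12]
13 → extends → [5, 12, 13]
2 → replaces 5 → [2, 12, 13]
8 → replaces 12 → [2, 8, 13]
14 → extends → [2, 8, 13, 14]
3 → replaces 8 → [2, 3, 13, 14]
4 → replaces 13 → [2, 3, 4, 14]
11 → replaces 14 → [2, 3, 4, 11]
6 → replaces 11 → [2, 3, 4, 6]
7 → extends → [2, 3, 4, 6, 7]
1 → replaces 2 → [1, 3, 4, 6, 7]
10 → extends → [1, 3, 4, 6, 7, 10]
Six tails, so the longest strictly increasing subsequence has length 6 (e.g. 2, 3, 4, 6, 7, 10).

6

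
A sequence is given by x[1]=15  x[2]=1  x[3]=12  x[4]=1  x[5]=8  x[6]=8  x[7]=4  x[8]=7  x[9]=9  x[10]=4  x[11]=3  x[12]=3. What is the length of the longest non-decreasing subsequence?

5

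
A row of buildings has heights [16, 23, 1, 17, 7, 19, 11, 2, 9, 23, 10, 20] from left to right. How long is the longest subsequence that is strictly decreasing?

Negate each value so 'decreasing' becomes 'increasing', then run patience tails on the negated sequence:
-16 → extends → [-16]
-23 → replaces -16 → [-23]
-1 → extends → [-23, -1]
-17 → replaces -1 → [-23, -17]
-7 → extends → [-23, -17, -7]
-19 → replaces -17 → [-23, -19, -7]
-11 → replaces -7 → [-23, -19, -11]
-2 → extends → [-23, -19, -11, -2]
-9 → replaces -2 → [-23, -19, -11, -9]
-23 → already a tail → [-23, -19, -11, -9]
-10 → replaces -9 → [-23, -19, -11, -10]
-20 → replaces -19 → [-23, -20, -11, -10]
Four tails, so the longest strictly decreasing subsequence of the original has length 4.

4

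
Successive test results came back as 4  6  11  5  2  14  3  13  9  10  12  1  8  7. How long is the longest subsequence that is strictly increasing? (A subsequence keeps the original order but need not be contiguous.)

5

Track the smallest tail for each achievable length (strict):
4 → extends → [4]
6 → extends → [4, 6]
11 → extends → [4, 6, 11]
5 → replaces 6 → [4, 5, 11]
2 → replaces 4 → [2, 5, 11]
14 → extends → [2, 5, 11, 14]
3 → replaces 5 → [2, 3, 11, 14]
13 → replaces 14 → [2, 3, 11, 13]
9 → replaces 11 → [2, 3, 9, 13]
10 → replaces 13 → [2, 3, 9, 10]
12 → extends → [2, 3, 9, 10, 12]
1 → replaces 2 → [1, 3, 9, 10, 12]
8 → replaces 9 → [1, 3, 8, 10, 12]
7 → replaces 8 → [1, 3, 7, 10, 12]
Five tails, so the longest strictly increasing subsequence has length 5 (e.g. 4, 6, 9, 10, 12).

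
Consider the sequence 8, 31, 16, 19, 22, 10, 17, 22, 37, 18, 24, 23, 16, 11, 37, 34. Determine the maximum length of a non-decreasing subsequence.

7

Let dp[i] be the length of the longest such subsequence ending at index i:
i:      1  2  3  4  5  6  7  8  9 10 11 12 13 14 15 16
a[i]:   8 31 16 19 22 10 17 22 37 18 24 23 16 11 37 34
dp:     1  2  2  3  4  2  3  5  6  4  6  6  3  3  7  7
Maximum dp value is 7.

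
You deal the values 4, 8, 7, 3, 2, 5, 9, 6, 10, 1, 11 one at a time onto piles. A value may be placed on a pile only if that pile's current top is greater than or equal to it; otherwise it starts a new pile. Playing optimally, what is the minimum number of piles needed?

5

The minimum number of non-increasing subsequences covering a sequence equals the length of its longest strictly increasing subsequence.
LIS length is 5 (e.g. 4, 8, 9, 10, 11), so 5 piles are needed.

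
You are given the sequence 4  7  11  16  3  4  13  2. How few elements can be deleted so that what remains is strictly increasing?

Fewest deletions = n − (longest strictly increasing subsequence).
Patience tails:
4 → extends → [4]
7 → extends → [4, 7]
11 → extends → [4, 7, 11]
16 → extends → [4, 7, 11, 16]
3 → replaces 4 → [3, 7, 11, 16]
4 → replaces 7 → [3, 4, 11, 16]
13 → replaces 16 → [3, 4, 11, 13]
2 → replaces 3 → [2, 4, 11, 13]
Longest strictly increasing subsequence has length 4, so deletions = 8 − 4 = 4.

4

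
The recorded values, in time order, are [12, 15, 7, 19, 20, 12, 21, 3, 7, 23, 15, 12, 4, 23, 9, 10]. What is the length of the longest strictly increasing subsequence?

Track the smallest tail for each achievable length (strict):
12 → extends → [12]
15 → extends → [12, 15]
7 → replaces 12 → [7, 15]
19 → extends → [7, 15, 19]
20 → extends → [7, 15, 19, 20]
12 → replaces 15 → [7, 12, 19, 20]
21 → extends → [7, 12, 19, 20, 21]
3 → replaces 7 → [3, 12, 19, 20, 21]
7 → replaces 12 → [3, 7, 19, 20, 21]
23 → extends → [3, 7, 19, 20, 21, 23]
15 → replaces 19 → [3, 7, 15, 20, 21, 23]
12 → replaces 15 → [3, 7, 12, 20, 21, 23]
4 → replaces 7 → [3, 4, 12, 20, 21, 23]
23 → already a tail → [3, 4, 12, 20, 21, 23]
9 → replaces 12 → [3, 4, 9, 20, 21, 23]
10 → replaces 20 → [3, 4, 9, 10, 21, 23]
Six tails, so the longest strictly increasing subsequence has length 6 (e.g. 12, 15, 19, 20, 21, 23).

6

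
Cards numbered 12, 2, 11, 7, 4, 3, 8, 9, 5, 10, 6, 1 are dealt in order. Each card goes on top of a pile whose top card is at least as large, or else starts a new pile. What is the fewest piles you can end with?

Place each on the leftmost legal pile:
12 → new pile 1 (tops now [12])
2 → pile 1 (tops now [2])
11 → new pile 2 (tops now [2, 11])
7 → pile 2 (tops now [2, 7])
4 → pile 2 (tops now [2, 4])
3 → pile 2 (tops now [2, 3])
8 → new pile 3 (tops now [2, 3, 8])
9 → new pile 4 (tops now [2, 3, 8, 9])
5 → pile 3 (tops now [2, 3, 5, 9])
10 → new pile 5 (tops now [2, 3, 5, 9, 10])
6 → pile 4 (tops now [2, 3, 5, 6, 10])
1 → pile 1 (tops now [1, 3, 5, 6, 10])
Five piles.

5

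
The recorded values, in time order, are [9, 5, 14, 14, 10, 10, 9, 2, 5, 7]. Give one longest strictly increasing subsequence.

Patience tails give the LIS length; then backtrack through the dp parents:
9 → extends → [9]
5 → replaces 9 → [5]
14 → extends → [5, 14]
14 → already a tail → [5, 14]
10 → replaces 14 → [5, 10]
10 → already a tail → [5, 10]
9 → replaces 10 → [5, 9]
2 → replaces 5 → [2, 9]
5 → replaces 9 → [2, 5]
7 → extends → [2, 5, 7]
Length 3; one witness is 2, 5, 7.

2, 5, 7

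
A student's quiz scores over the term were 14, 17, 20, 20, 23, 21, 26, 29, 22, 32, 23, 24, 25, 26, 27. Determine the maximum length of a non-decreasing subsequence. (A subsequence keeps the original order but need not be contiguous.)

11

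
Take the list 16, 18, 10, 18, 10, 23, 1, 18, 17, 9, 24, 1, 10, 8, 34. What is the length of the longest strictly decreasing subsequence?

Let dp[i] be the longest strictly decreasing subsequence ending at i:
i:      1  2  3  4  5  6  7  8  9 10 11 12 13 14 15
a[i]:  16 18 10 18 10 23  1 18 17  9 24  1 10  8 34
dp:     1  1  2  1  2  1  3  2  3  4  1  5  4  5  1
Maximum is 5.

5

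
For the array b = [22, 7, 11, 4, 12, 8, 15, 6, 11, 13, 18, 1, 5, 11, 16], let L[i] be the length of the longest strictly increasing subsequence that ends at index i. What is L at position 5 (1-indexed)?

3

dp[i] = 1 + max{dp[j] : j<i, b[j]<b[i]} (or 1 if no such j):
i:      1  2  3  4  5  6  7  8  9 10 11 12 13 14 15
b[i]:  22  7 11  4 12  8 15  6 11 13 18  1  5 11 16
dp:     1  1  2  1  3  2  4  2  3  4  5  1  2  3  5
At index 5 the value is 3.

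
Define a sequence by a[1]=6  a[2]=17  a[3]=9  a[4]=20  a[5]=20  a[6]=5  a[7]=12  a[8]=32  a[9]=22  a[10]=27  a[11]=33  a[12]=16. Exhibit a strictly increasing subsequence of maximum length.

Patience tails give the LIS length; then backtrack through the dp parents:
6 → extends → [6]
17 → extends → [6, 17]
9 → replaces 17 → [6, 9]
20 → extends → [6, 9, 20]
20 → already a tail → [6, 9, 20]
5 → replaces 6 → [5, 9, 20]
12 → replaces 20 → [5, 9, 12]
32 → extends → [5, 9, 12, 32]
22 → replaces 32 → [5, 9, 12, 22]
27 → extends → [5, 9, 12, 22, 27]
33 → extends → [5, 9, 12, 22, 27, 33]
16 → replaces 22 → [5, 9, 12, 16, 27, 33]
Length 6; one witness is 6, 17, 20, 22, 27, 33.

6, 17, 20, 22, 27, 33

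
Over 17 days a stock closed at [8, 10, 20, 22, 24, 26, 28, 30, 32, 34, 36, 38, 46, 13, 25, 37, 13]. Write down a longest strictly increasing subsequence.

Patience tails give the LIS length; then backtrack through the dp parents:
8 → extends → [8]
10 → extends → [8, 10]
20 → extends → [8, 10, 20]
22 → extends → [8, 10, 20, 22]
24 → extends → [8, 10, 20, 22, 24]
26 → extends → [8, 10, 20, 22, 24, 26]
28 → extends → [8, 10, 20, 22, 24, 26, 28]
30 → extends → [8, 10, 20, 22, 24, 26, 28, 30]
32 → extends → [8, 10, 20, 22, 24, 26, 28, 30, 32]
34 → extends → [8, 10, 20, 22, 24, 26, 28, 30, 32, 34]
36 → extends → [8, 10, 20, 22, 24, 26, 28, 30, 32, 34, 36]
38 → extends → [8, 10, 20, 22, 24, 26, 28, 30, 32, 34, 36, 38]
46 → extends → [8, 10, 20, 22, 24, 26, 28, 30, 32, 34, 36, 38, 46]
13 → replaces 20 → [8, 10, 13, 22, 24, 26, 28, 30, 32, 34, 36, 38, 46]
25 → replaces 26 → [8, 10, 13, 22, 24, 25, 28, 30, 32, 34, 36, 38, 46]
37 → replaces 38 → [8, 10, 13, 22, 24, 25, 28, 30, 32, 34, 36, 37, 46]
13 → already a tail → [8, 10, 13, 22, 24, 25, 28, 30, 32, 34, 36, 37, 46]
Length 13; one witness is 8, 10, 20, 22, 24, 26, 28, 30, 32, 34, 36, 38, 46.

8, 10, 20, 22, 24, 26, 28, 30, 32, 34, 36, 38, 46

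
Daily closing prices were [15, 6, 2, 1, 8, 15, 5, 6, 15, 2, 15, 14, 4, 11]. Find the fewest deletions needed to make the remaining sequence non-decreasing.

Fewest deletions = n − (longest non-decreasing subsequence).
Patience tails:
15 → extends → [15]
6 → replaces 15 → [6]
2 → replaces 6 → [2]
1 → replaces 2 → [1]
8 → extends → [1, 8]
15 → extends → [1, 8, 15]
5 → replaces 8 → [1, 5, 15]
6 → replaces 15 → [1, 5, 6]
15 → extends → [1, 5, 6, 15]
2 → replaces 5 → [1, 2, 6, 15]
15 → extends → [1, 2, 6, 15, 15]
14 → replaces 15 → [1, 2, 6, 14, 15]
4 → replaces 6 → [1, 2, 4, 14, 15]
11 → replaces 14 → [1, 2, 4, 11, 15]
Longest non-decreasing subsequence has length 5, so deletions = 14 − 5 = 9.

9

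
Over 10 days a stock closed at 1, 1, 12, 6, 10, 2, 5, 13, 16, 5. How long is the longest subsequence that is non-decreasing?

Let dp[i] be the length of the longest such subsequence ending at index i:
i:      1  2  3  4  5  6  7  8  9 10
a[i]:   1  1 12  6 10  2  5 13 16  5
dp:     1  2  3  3  4  3  4  5  6  5
Maximum dp value is 6.

6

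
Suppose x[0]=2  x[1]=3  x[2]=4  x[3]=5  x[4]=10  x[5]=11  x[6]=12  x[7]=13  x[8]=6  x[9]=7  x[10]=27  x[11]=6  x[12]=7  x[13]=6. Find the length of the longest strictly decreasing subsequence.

Let dp[i] be the longest strictly decreasing subsequence ending at i:
i:      0  1  2  3  4  5  6  7  8  9 10 11 12 13
x[i]:   2  3  4  5 10 11 12 13  6  7 27  6  7  6
dp:     1  1  1  1  1  1  1  1  2  2  1  3  2  3
Maximum is 3.

3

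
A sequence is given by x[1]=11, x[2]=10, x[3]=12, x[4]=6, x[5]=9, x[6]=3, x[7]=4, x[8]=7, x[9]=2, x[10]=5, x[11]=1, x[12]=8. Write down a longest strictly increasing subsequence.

3, 4, 7, 8

Patience tails give the LIS length; then backtrack through the dp parents:
11 → extends → [11]
10 → replaces 11 → [10]
12 → extends → [10, 12]
6 → replaces 10 → [6, 12]
9 → replaces 12 → [6, 9]
3 → replaces 6 → [3, 9]
4 → replaces 9 → [3, 4]
7 → extends → [3, 4, 7]
2 → replaces 3 → [2, 4, 7]
5 → replaces 7 → [2, 4, 5]
1 → replaces 2 → [1, 4, 5]
8 → extends → [1, 4, 5, 8]
Length 4; one witness is 3, 4, 7, 8.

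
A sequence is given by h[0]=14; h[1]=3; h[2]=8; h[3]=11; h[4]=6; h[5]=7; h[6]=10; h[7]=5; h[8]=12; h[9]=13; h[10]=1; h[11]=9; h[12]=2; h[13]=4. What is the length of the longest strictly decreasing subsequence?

Let dp[i] be the longest strictly decreasing subsequence ending at i:
i:      0  1  2  3  4  5  6  7  8  9 10 11 12 13
h[i]:  14  3  8 11  6  7 10  5 12 13  1  9  2  4
dp:     1  2  2  2  3  3  3  4  2  2  5  4  5  5
Maximum is 5.

5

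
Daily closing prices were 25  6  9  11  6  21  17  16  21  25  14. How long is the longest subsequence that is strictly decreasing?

Let dp[i] be the longest strictly decreasing subsequence ending at i:
i:      1  2  3  4  5  6  7  8  9 10 11
a[i]:  25  6  9 11  6 21 17 16 21 25 14
dp:     1  2  2  2  3  2  3  4  2  1  5
Maximum is 5.

5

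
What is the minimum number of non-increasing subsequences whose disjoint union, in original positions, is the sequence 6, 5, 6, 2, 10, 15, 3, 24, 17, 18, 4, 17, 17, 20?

Place each on the leftmost legal pile:
6 → new pile 1 (tops now [6])
5 → pile 1 (tops now [5])
6 → new pile 2 (tops now [5, 6])
2 → pile 1 (tops now [2, 6])
10 → new pile 3 (tops now [2, 6, 10])
15 → new pile 4 (tops now [2, 6, 10, 15])
3 → pile 2 (tops now [2, 3, 10, 15])
24 → new pile 5 (tops now [2, 3, 10, 15, 24])
17 → pile 5 (tops now [2, 3, 10, 15, 17])
18 → new pile 6 (tops now [2, 3, 10, 15, 17, 18])
4 → pile 3 (tops now [2, 3, 4, 15, 17, 18])
17 → pile 5 (tops now [2, 3, 4, 15, 17, 18])
17 → pile 5 (tops now [2, 3, 4, 15, 17, 18])
20 → new pile 7 (tops now [2, 3, 4, 15, 17, 18, 20])
Seven piles.

7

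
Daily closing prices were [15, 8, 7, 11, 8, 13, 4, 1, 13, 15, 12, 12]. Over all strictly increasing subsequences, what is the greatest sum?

47

Let S[i] be the best sum of a strictly increasing subsequence ending at i:
i:      1  2  3  4  5  6  7  8  9 10 11 12
a[i]:  15  8  7 11  8 13  4  1 13 15 12 12
S:     15  8  7 19 15 32  4  1 32 47 31 31
Maximum is 47 (e.g. 8 + 11 + 13 + 15).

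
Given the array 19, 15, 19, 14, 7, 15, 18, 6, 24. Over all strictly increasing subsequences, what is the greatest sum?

Let S[i] be the best sum of a strictly increasing subsequence ending at i:
i:      1  2  3  4  5  6  7  8  9
a[i]:  19 15 19 14  7 15 18  6 24
S:     19 15 34 14  7 29 47  6 71
Maximum is 71 (e.g. 14 + 15 + 18 + 24).

71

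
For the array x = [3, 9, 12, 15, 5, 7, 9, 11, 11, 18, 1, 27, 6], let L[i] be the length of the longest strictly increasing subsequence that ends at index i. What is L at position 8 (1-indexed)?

5

dp[i] = 1 + max{dp[j] : j<i, x[j]<x[i]} (or 1 if no such j):
i:      1  2  3  4  5  6  7  8  9 10 11 12 13
x[i]:   3  9 12 15  5  7  9 11 11 18  1 27  6
dp:     1  2  3  4  2  3  4  5  5  6  1  7  3
At index 8 the value is 5.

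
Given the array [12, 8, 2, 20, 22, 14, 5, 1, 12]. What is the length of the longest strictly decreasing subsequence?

4

Negate each value so 'decreasing' becomes 'increasing', then run patience tails on the negated sequence:
-12 → extends → [-12]
-8 → extends → [-12, -8]
-2 → extends → [-12, -8, -2]
-20 → replaces -12 → [-20, -8, -2]
-22 → replaces -20 → [-22, -8, -2]
-14 → replaces -8 → [-22, -14, -2]
-5 → replaces -2 → [-22, -14, -5]
-1 → extends → [-22, -14, -5, -1]
-12 → replaces -5 → [-22, -14, -12, -1]
Four tails, so the longest strictly decreasing subsequence of the original has length 4.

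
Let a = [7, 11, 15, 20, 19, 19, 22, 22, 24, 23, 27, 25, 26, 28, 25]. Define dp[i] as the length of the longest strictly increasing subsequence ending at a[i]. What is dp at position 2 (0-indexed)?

3

dp[i] = 1 + max{dp[j] : j<i, a[j]<a[i]} (or 1 if no such j):
i:      0  1  2  3  4  5  6  7  8  9 10 11 12 13 14
a[i]:   7 11 15 20 19 19 22 22 24 23 27 25 26 28 25
dp:     1  2  3  4  4  4  5  5  6  6  7  7  8  9  7
At index 2 the value is 3.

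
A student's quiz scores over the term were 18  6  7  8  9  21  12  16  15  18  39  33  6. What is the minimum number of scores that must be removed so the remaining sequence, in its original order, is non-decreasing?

Fewest deletions = n − (longest non-decreasing subsequence).
Patience tails:
18 → extends → [18]
6 → replaces 18 → [6]
7 → extends → [6, 7]
8 → extends → [6, 7, 8]
9 → extends → [6, 7, 8, 9]
21 → extends → [6, 7, 8, 9, 21]
12 → replaces 21 → [6, 7, 8, 9, 12]
16 → extends → [6, 7, 8, 9, 12, 16]
15 → replaces 16 → [6, 7, 8, 9, 12, 15]
18 → extends → [6, 7, 8, 9, 12, 15, 18]
39 → extends → [6, 7, 8, 9, 12, 15, 18, 39]
33 → replaces 39 → [6, 7, 8, 9, 12, 15, 18, 33]
6 → replaces 7 → [6, 6, 8, 9, 12, 15, 18, 33]
Longest non-decreasing subsequence has length 8, so deletions = 13 − 8 = 5.

5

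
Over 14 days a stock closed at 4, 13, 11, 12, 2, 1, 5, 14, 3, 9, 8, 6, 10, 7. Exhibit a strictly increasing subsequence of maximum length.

4, 11, 12, 14

Patience tails give the LIS length; then backtrack through the dp parents:
4 → extends → [4]
13 → extends → [4, 13]
11 → replaces 13 → [4, 11]
12 → extends → [4, 11, 12]
2 → replaces 4 → [2, 11, 12]
1 → replaces 2 → [1, 11, 12]
5 → replaces 11 → [1, 5, 12]
14 → extends → [1, 5, 12, 14]
3 → replaces 5 → [1, 3, 12, 14]
9 → replaces 12 → [1, 3, 9, 14]
8 → replaces 9 → [1, 3, 8, 14]
6 → replaces 8 → [1, 3, 6, 14]
10 → replaces 14 → [1, 3, 6, 10]
7 → replaces 10 → [1, 3, 6, 7]
Length 4; one witness is 4, 11, 12, 14.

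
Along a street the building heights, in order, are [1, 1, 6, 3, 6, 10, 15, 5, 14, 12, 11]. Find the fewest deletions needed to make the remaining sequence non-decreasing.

Fewest deletions = n − (longest non-decreasing subsequence).
Patience tails:
1 → extends → [1]
1 → extends → [1, 1]
6 → extends → [1, 1, 6]
3 → replaces 6 → [1, 1, 3]
6 → extends → [1, 1, 3, 6]
10 → extends → [1, 1, 3, 6, 10]
15 → extends → [1, 1, 3, 6, 10, 15]
5 → replaces 6 → [1, 1, 3, 5, 10, 15]
14 → replaces 15 → [1, 1, 3, 5, 10, 14]
12 → replaces 14 → [1, 1, 3, 5, 10, 12]
11 → replaces 12 → [1, 1, 3, 5, 10, 11]
Longest non-decreasing subsequence has length 6, so deletions = 11 − 6 = 5.

5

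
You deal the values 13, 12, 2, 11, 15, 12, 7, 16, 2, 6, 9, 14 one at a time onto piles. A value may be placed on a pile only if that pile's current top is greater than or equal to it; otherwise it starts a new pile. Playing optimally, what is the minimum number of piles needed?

4

Place each on the leftmost legal pile:
13 → new pile 1 (tops now [13])
12 → pile 1 (tops now [12])
2 → pile 1 (tops now [2])
11 → new pile 2 (tops now [2, 11])
15 → new pile 3 (tops now [2, 11, 15])
12 → pile 3 (tops now [2, 11, 12])
7 → pile 2 (tops now [2, 7, 12])
16 → new pile 4 (tops now [2, 7, 12, 16])
2 → pile 1 (tops now [2, 7, 12, 16])
6 → pile 2 (tops now [2, 6, 12, 16])
9 → pile 3 (tops now [2, 6, 9, 16])
14 → pile 4 (tops now [2, 6, 9, 14])
Four piles.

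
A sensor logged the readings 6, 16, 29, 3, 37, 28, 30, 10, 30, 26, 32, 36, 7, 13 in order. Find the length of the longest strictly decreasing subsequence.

4

Negate each value so 'decreasing' becomes 'increasing', then run patience tails on the negated sequence:
-6 → extends → [-6]
-16 → replaces -6 → [-16]
-29 → replaces -16 → [-29]
-3 → extends → [-29, -3]
-37 → replaces -29 → [-37, -3]
-28 → replaces -3 → [-37, -28]
-30 → replaces -28 → [-37, -30]
-10 → extends → [-37, -30, -10]
-30 → already a tail → [-37, -30, -10]
-26 → replaces -10 → [-37, -30, -26]
-32 → replaces -30 → [-37, -32, -26]
-36 → replaces -32 → [-37, -36, -26]
-7 → extends → [-37, -36, -26, -7]
-13 → replaces -7 → [-37, -36, -26, -13]
Four tails, so the longest strictly decreasing subsequence of the original has length 4.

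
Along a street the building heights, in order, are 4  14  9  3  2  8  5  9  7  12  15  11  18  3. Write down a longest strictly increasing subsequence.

Patience tails give the LIS length; then backtrack through the dp parents:
4 → extends → [4]
14 → extends → [4, 14]
9 → replaces 14 → [4, 9]
3 → replaces 4 → [3, 9]
2 → replaces 3 → [2, 9]
8 → replaces 9 → [2, 8]
5 → replaces 8 → [2, 5]
9 → extends → [2, 5, 9]
7 → replaces 9 → [2, 5, 7]
12 → extends → [2, 5, 7, 12]
15 → extends → [2, 5, 7, 12, 15]
11 → replaces 12 → [2, 5, 7, 11, 15]
18 → extends → [2, 5, 7, 11, 15, 18]
3 → replaces 5 → [2, 3, 7, 11, 15, 18]
Length 6; one witness is 4, 8, 9, 12, 15, 18.

4, 8, 9, 12, 15, 18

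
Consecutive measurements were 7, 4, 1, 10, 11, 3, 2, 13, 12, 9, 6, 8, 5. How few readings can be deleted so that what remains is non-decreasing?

9

Fewest deletions = n − (longest non-decreasing subsequence).
i:      1  2  3  4  5  6  7  8  9 10 11 12 13
a[i]:   7  4  1 10 11  3  2 13 12  9  6  8  5
dp:     1  1  1  2  3  2  2  4  4  3  3  4  3
max dp = 4, so deletions = 13 − 4 = 9.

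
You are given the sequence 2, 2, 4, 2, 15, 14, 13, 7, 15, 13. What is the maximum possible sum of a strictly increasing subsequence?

Let S[i] be the best sum of a strictly increasing subsequence ending at i:
i:      1  2  3  4  5  6  7  8  9 10
a[i]:   2  2  4  2 15 14 13  7 15 13
S:      2  2  6  2 21 20 19 13 35 26
Maximum is 35 (e.g. 2 + 4 + 14 + 15).

35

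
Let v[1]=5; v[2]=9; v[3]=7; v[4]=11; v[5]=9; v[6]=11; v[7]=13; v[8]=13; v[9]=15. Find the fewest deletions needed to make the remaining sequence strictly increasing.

3

Fewest deletions = n − (longest strictly increasing subsequence).
Patience tails:
5 → extends → [5]
9 → extends → [5, 9]
7 → replaces 9 → [5, 7]
11 → extends → [5, 7, 11]
9 → replaces 11 → [5, 7, 9]
11 → extends → [5, 7, 9, 11]
13 → extends → [5, 7, 9, 11, 13]
13 → already a tail → [5, 7, 9, 11, 13]
15 → extends → [5, 7, 9, 11, 13, 15]
Longest strictly increasing subsequence has length 6, so deletions = 9 − 6 = 3.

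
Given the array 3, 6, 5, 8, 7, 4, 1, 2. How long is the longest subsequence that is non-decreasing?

3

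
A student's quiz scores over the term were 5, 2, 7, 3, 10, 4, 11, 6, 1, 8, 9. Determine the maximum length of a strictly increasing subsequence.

6

Track the smallest tail for each achievable length (strict):
5 → extends → [5]
2 → replaces 5 → [2]
7 → extends → [2, 7]
3 → replaces 7 → [2, 3]
10 → extends → [2, 3, 10]
4 → replaces 10 → [2, 3, 4]
11 → extends → [2, 3, 4, 11]
6 → replaces 11 → [2, 3, 4, 6]
1 → replaces 2 → [1, 3, 4, 6]
8 → extends → [1, 3, 4, 6, 8]
9 → extends → [1, 3, 4, 6, 8, 9]
Six tails, so the longest strictly increasing subsequence has length 6 (e.g. 2, 3, 4, 6, 8, 9).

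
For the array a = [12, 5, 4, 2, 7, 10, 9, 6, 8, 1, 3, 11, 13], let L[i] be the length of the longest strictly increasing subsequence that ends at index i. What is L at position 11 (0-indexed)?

4

dp[i] = 1 + max{dp[j] : j<i, a[j]<a[i]} (or 1 if no such j):
i:      0  1  2  3  4  5  6  7  8  9 10 11 12
a[i]:  12  5  4  2  7 10  9  6  8  1  3 11 13
dp:     1  1  1  1  2  3  3  2  3  1  2  4  5
At index 11 the value is 4.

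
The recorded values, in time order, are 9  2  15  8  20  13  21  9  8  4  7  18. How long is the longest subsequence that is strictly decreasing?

5

Negate each value so 'decreasing' becomes 'increasing', then run patience tails on the negated sequence:
-9 → extends → [-9]
-2 → extends → [-9, -2]
-15 → replaces -9 → [-15, -2]
-8 → replaces -2 → [-15, -8]
-20 → replaces -15 → [-20, -8]
-13 → replaces -8 → [-20, -13]
-21 → replaces -20 → [-21, -13]
-9 → extends → [-21, -13, -9]
-8 → extends → [-21, -13, -9, -8]
-4 → extends → [-21, -13, -9, -8, -4]
-7 → replaces -4 → [-21, -13, -9, -8, -7]
-18 → replaces -13 → [-21, -18, -9, -8, -7]
Five tails, so the longest strictly decreasing subsequence of the original has length 5.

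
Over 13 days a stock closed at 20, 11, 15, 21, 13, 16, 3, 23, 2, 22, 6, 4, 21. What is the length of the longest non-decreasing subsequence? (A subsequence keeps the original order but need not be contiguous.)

4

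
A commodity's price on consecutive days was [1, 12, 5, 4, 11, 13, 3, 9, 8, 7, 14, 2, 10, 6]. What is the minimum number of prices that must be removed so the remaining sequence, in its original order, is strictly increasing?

Fewest deletions = n − (longest strictly increasing subsequence).
Patience tails:
1 → extends → [1]
12 → extends → [1, 12]
5 → replaces 12 → [1, 5]
4 → replaces 5 → [1, 4]
11 → extends → [1, 4, 11]
13 → extends → [1, 4, 11, 13]
3 → replaces 4 → [1, 3, 11, 13]
9 → replaces 11 → [1, 3, 9, 13]
8 → replaces 9 → [1, 3, 8, 13]
7 → replaces 8 → [1, 3, 7, 13]
14 → extends → [1, 3, 7, 13, 14]
2 → replaces 3 → [1, 2, 7, 13, 14]
10 → replaces 13 → [1, 2, 7, 10, 14]
6 → replaces 7 → [1, 2, 6, 10, 14]
Longest strictly increasing subsequence has length 5, so deletions = 14 − 5 = 9.

9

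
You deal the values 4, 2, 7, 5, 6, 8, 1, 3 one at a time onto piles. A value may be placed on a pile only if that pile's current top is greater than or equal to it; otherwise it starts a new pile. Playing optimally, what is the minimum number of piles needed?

Place each on the leftmost legal pile:
4 → new pile 1 (tops now [4])
2 → pile 1 (tops now [2])
7 → new pile 2 (tops now [2, 7])
5 → pile 2 (tops now [2, 5])
6 → new pile 3 (tops now [2, 5, 6])
8 → new pile 4 (tops now [2, 5, 6, 8])
1 → pile 1 (tops now [1, 5, 6, 8])
3 → pile 2 (tops now [1, 3, 6, 8])
Four piles.

4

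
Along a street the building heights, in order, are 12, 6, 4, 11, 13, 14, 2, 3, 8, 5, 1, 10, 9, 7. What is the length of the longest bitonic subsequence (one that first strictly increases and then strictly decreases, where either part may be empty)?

inc[i] = longest strictly increasing subsequence ending at i; dec[i] = longest strictly decreasing subsequence starting at i:
i:      1  2  3  4  5  6  7  8  9 10 11 12 13 14
a[i]:  12  6  4 11 13 14  2  3  8  5  1 10  9  7
inc:    1  1  1  2  3  4  1  2  3  3  1  4  4  4
dec:    5  4  3  4  4  4  2  2  3  2  1  3  2  1
Best peak at i=6 (value 14): inc=4, dec=4, length 4+4−1 = 7.

7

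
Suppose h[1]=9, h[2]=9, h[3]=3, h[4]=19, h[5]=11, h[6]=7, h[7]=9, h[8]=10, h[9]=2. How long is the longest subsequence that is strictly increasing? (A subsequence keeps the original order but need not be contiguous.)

Let dp[i] be the length of the longest such subsequence ending at index i:
i:      1  2  3  4  5  6  7  8  9
h[i]:   9  9  3 19 11  7  9 10  2
dp:     1  1  1  2  2  2  3  4  1
Maximum dp value is 4.

4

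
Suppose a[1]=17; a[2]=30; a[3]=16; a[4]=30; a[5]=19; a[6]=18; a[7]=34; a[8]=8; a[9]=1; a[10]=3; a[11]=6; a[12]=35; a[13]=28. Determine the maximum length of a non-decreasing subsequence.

5

Track the smallest tail for each achievable length (allowing ties):
17 → extends → [17]
30 → extends → [17, 30]
16 → replaces 17 → [16, 30]
30 → extends → [16, 30, 30]
19 → replaces 30 → [16, 19, 30]
18 → replaces 19 → [16, 18, 30]
34 → extends → [16, 18, 30, 34]
8 → replaces 16 → [8, 18, 30, 34]
1 → replaces 8 → [1, 18, 30, 34]
3 → replaces 18 → [1, 3, 30, 34]
6 → replaces 30 → [1, 3, 6, 34]
35 → extends → [1, 3, 6, 34, 35]
28 → replaces 34 → [1, 3, 6, 28, 35]
Five tails, so the longest non-decreasing subsequence has length 5 (e.g. 17, 30, 30, 34, 35).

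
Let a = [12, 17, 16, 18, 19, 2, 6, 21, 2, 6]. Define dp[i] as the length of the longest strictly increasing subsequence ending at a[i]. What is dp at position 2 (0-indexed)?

2

dp[i] = 1 + max{dp[j] : j<i, a[j]<a[i]} (or 1 if no such j):
i:      0  1  2  3  4  5  6  7  8  9
a[i]:  12 17 16 18 19  2  6 21  2  6
dp:     1  2  2  3  4  1  2  5  1  2
At index 2 the value is 2.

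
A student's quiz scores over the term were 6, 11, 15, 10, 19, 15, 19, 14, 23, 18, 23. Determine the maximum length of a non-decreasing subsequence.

7

Track the smallest tail for each achievable length (allowing ties):
6 → extends → [6]
11 → extends → [6, 11]
15 → extends → [6, 11, 15]
10 → replaces 11 → [6, 10, 15]
19 → extends → [6, 10, 15, 19]
15 → replaces 19 → [6, 10, 15, 15]
19 → extends → [6, 10, 15, 15, 19]
14 → replaces 15 → [6, 10, 14, 15, 19]
23 → extends → [6, 10, 14, 15, 19, 23]
18 → replaces 19 → [6, 10, 14, 15, 18, 23]
23 → extends → [6, 10, 14, 15, 18, 23, 23]
Seven tails, so the longest non-decreasing subsequence has length 7 (e.g. 6, 11, 15, 19, 19, 23, 23).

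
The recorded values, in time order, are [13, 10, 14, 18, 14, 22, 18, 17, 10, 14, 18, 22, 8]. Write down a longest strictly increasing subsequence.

Patience tails give the LIS length; then backtrack through the dp parents:
13 → extends → [13]
10 → replaces 13 → [10]
14 → extends → [10, 14]
18 → extends → [10, 14, 18]
14 → already a tail → [10, 14, 18]
22 → extends → [10, 14, 18, 22]
18 → already a tail → [10, 14, 18, 22]
17 → replaces 18 → [10, 14, 17, 22]
10 → already a tail → [10, 14, 17, 22]
14 → already a tail → [10, 14, 17, 22]
18 → replaces 22 → [10, 14, 17, 18]
22 → extends → [10, 14, 17, 18, 22]
8 → replaces 10 → [8, 14, 17, 18, 22]
Length 5; one witness is 13, 14, 17, 18, 22.

13, 14, 17, 18, 22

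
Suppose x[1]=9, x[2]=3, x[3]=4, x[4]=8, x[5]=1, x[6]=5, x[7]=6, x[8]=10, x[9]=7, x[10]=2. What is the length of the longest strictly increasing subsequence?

Let dp[i] be the length of the longest such subsequence ending at index i:
i:      1  2  3  4  5  6  7  8  9 10
x[i]:   9  3  4  8  1  5  6 10  7  2
dp:     1  1  2  3  1  3  4  5  5  2
Maximum dp value is 5.

5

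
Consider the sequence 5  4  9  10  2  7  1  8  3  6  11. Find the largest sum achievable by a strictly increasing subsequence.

35

Let S[i] be the best sum of a strictly increasing subsequence ending at i:
i:      1  2  3  4  5  6  7  8  9 10 11
a[i]:   5  4  9 10  2  7  1  8  3  6 11
S:      5  4 14 24  2 12  1 20  5 11 35
Maximum is 35 (e.g. 5 + 9 + 10 + 11).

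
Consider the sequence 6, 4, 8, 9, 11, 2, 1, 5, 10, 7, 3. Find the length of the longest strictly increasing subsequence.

4

Track the smallest tail for each achievable length (strict):
6 → extends → [6]
4 → replaces 6 → [4]
8 → extends → [4, 8]
9 → extends → [4, 8, 9]
11 → extends → [4, 8, 9, 11]
2 → replaces 4 → [2, 8, 9, 11]
1 → replaces 2 → [1, 8, 9, 11]
5 → replaces 8 → [1, 5, 9, 11]
10 → replaces 11 → [1, 5, 9, 10]
7 → replaces 9 → [1, 5, 7, 10]
3 → replaces 5 → [1, 3, 7, 10]
Four tails, so the longest strictly increasing subsequence has length 4 (e.g. 6, 8, 9, 11).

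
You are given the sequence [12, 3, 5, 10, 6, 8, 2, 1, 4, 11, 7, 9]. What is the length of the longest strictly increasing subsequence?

5

Track the smallest tail for each achievable length (strict):
12 → extends → [12]
3 → replaces 12 → [3]
5 → extends → [3, 5]
10 → extends → [3, 5, 10]
6 → replaces 10 → [3, 5, 6]
8 → extends → [3, 5, 6, 8]
2 → replaces 3 → [2, 5, 6, 8]
1 → replaces 2 → [1, 5, 6, 8]
4 → replaces 5 → [1, 4, 6, 8]
11 → extends → [1, 4, 6, 8, 11]
7 → replaces 8 → [1, 4, 6, 7, 11]
9 → replaces 11 → [1, 4, 6, 7, 9]
Five tails, so the longest strictly increasing subsequence has length 5 (e.g. 3, 5, 6, 8, 11).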